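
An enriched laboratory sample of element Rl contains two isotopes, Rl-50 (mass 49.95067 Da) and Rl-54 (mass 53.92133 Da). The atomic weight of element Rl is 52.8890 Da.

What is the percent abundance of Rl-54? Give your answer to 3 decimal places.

74.001%

With x = fraction of Rl-50 (so Rl-54 is 1 − x):
49.95067·x + 53.92133·(1 − x) = 52.8890
(49.95067 − 53.92133)·x = 52.8890 − 53.92133
x = -1.03233 / -3.97066 = 0.25999 → 25.999% Rl-50, 74.001% Rl-54.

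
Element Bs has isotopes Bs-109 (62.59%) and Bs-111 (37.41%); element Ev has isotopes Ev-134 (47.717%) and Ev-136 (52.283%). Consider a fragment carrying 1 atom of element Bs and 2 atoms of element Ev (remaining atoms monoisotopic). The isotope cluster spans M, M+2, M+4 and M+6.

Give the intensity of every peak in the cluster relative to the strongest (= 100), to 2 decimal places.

Element Bs pattern (n=1): 0.6259 : 0.3741
Element Ev pattern (n=2): 0.22769121 : 0.49895758 : 0.27335121
Convolve the two distributions (both contribute in 2-u steps):
  M: 0.6259×0.22769121 = 0.142512
  M+2: 0.6259×0.49895758 + 0.3741×0.22769121 = 0.397477
  M+4: 0.6259×0.27335121 + 0.3741×0.49895758 = 0.357751
  M+6: 0.3741×0.27335121 = 0.102261
Scale to base peak (0.397477) = 100: 35.85 : 100.00 : 90.01 : 25.73

35.85 : 100.00 : 90.01 : 25.73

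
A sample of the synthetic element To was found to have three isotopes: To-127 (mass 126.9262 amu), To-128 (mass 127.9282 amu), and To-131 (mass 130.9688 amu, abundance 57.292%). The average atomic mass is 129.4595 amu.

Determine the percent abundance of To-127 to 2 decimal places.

The remaining 42.708% is split between To-127 (fraction x) and To-128 (fraction 0.42708 − x).
Substituting: 126.9262x + 127.9282(0.42708 − x) = 54.424855104
(126.9262 − 127.9282)x = -0.210720552  ⇒  x = 0.21030, y = 0.21678
To-127: 21.03%, To-128: 21.68%.

21.03%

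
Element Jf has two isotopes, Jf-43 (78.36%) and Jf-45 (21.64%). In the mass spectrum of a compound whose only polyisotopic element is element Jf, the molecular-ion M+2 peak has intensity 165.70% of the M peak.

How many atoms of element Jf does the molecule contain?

6

With n Jf atoms, P(M+2)/P(M) = C(n,1)·p^(n−1)q / p^n = n·q/p = n · 0.2164/0.7836.
n = 1.6570 × 0.7836/0.2164 = 6.00 ≈ 6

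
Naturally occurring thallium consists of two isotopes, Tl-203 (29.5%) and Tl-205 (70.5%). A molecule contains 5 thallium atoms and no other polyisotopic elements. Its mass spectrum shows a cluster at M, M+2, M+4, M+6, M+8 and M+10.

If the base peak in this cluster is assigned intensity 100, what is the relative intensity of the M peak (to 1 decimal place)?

0.6

(0.295 + 0.705)^5 gives M 0.0022, M+2 0.0267, M+4 0.1276, M+6 0.3049, M+8 0.3644, M+10 0.1742; the largest is M+8.
P(M+8) = C(5,4) × 0.295^1 × 0.705^4 = 5 × 0.2950 × 0.24703385 = 0.364375 (base)
P(M) = C(5,0) × 0.295^5 × 0.705^0 = 1 × 0.00223414 × 1.0000 = 0.002234
Relative intensity = 0.002234 / 0.364375 × 100 = 0.6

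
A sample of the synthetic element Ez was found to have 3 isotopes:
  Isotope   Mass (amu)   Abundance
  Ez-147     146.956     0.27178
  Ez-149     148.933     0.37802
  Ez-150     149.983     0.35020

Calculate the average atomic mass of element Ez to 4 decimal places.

The abundance-weighted mean is 0.27178 × 146.956 + 0.37802 × 148.933 + 0.35020 × 149.983
= 39.93970 + 56.29965 + 52.52405 = 148.76340 amu

148.7634 amu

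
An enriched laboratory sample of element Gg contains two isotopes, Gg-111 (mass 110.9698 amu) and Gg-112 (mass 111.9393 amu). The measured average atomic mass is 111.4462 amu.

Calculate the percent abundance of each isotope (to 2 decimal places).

Gg-111: 50.86%, Gg-112: 49.14%

With x = fraction of Gg-111 (so Gg-112 is 1 − x):
110.9698·x + 111.9393·(1 − x) = 111.4462
(110.9698 − 111.9393)·x = 111.4462 − 111.9393
x = -0.4931 / -0.9695 = 0.50861 → 50.86% Gg-111, 49.14% Gg-112.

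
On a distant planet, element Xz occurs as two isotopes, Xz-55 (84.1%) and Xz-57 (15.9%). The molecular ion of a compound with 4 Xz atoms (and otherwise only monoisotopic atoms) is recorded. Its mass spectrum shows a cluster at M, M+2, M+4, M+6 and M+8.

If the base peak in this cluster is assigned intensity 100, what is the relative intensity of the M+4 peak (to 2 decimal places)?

21.45

Binomial terms of (0.841 + 0.159)^4: M 0.5002, M+2 0.3783, M+4 0.1073, M+6 0.0135, M+8 0.0006 → M is the base peak.
P(M) = C(4,0) × 0.841^4 × 0.159^0 = 1 × 0.50024641 × 1.0000 = 0.500246 (base)
P(M+4) = C(4,2) × 0.841^2 × 0.159^2 = 6 × 0.707281 × 0.025281 = 0.107285
Relative intensity = 0.107285 / 0.500246 × 100 = 21.45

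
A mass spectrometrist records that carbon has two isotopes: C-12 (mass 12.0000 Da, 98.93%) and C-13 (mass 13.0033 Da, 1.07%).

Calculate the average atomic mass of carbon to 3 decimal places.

Weight each isotope mass by its fractional abundance: 0.9893 × 12.0000 + 0.0107 × 13.0033
= 11.87160 + 0.13914 = 12.01074 Da

12.011 Da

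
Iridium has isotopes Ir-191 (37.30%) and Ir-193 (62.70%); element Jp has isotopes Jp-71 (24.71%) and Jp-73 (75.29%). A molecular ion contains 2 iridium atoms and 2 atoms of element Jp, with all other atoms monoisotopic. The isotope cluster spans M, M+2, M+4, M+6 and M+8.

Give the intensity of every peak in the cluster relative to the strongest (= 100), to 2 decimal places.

2.06 : 19.52 : 67.31 : 100.00 : 54.17

Iridium pattern (n=2): 0.139129 : 0.467742 : 0.393129
Element Jp pattern (n=2): 0.06105841 : 0.37208318 : 0.56685841
Convolve the two distributions (both contribute in 2-u steps):
  M: 0.139129×0.06105841 = 0.008495
  M+2: 0.139129×0.37208318 + 0.467742×0.06105841 = 0.080327
  M+4: 0.139129×0.56685841 + 0.467742×0.37208318 + 0.393129×0.06105841 = 0.276909
  M+6: 0.467742×0.56685841 + 0.393129×0.37208318 = 0.411420
  M+8: 0.393129×0.56685841 = 0.222848
Scale to base peak (0.411420) = 100: 2.06 : 19.52 : 67.31 : 100.00 : 54.17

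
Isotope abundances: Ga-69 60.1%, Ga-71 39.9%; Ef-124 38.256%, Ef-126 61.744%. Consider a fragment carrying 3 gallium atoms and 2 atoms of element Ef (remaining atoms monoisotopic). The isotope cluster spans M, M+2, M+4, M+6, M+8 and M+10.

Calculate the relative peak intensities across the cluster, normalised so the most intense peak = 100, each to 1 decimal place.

Gallium pattern (n=3): 0.2170818 : 0.4323576 : 0.2870394 : 0.0635212
Element Ef pattern (n=2): 0.14635215 : 0.47241569 : 0.38123215
Convolve the two distributions (both contribute in 2-u steps):
  M: 0.2170818×0.14635215 = 0.031770
  M+2: 0.2170818×0.47241569 + 0.4323576×0.14635215 = 0.165829
  M+4: 0.2170818×0.38123215 + 0.4323576×0.47241569 + 0.2870394×0.14635215 = 0.329020
  M+6: 0.4323576×0.38123215 + 0.2870394×0.47241569 + 0.0635212×0.14635215 = 0.309727
  M+8: 0.2870394×0.38123215 + 0.0635212×0.47241569 = 0.139437
  M+10: 0.0635212×0.38123215 = 0.024216
Scale to base peak (0.329020) = 100: 9.7 : 50.4 : 100.0 : 94.1 : 42.4 : 7.4

9.7 : 50.4 : 100.0 : 94.1 : 42.4 : 7.4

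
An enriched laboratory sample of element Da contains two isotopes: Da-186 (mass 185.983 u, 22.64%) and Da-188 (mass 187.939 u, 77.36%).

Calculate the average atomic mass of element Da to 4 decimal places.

187.4962 u

Average mass = Σ (abundance × isotope mass) = 0.2264 × 185.983 + 0.7736 × 187.939
= 42.10655 + 145.38961 = 187.49616 u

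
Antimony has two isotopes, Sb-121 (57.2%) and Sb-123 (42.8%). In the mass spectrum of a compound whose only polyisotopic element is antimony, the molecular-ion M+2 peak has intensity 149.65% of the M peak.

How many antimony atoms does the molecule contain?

With n Sb atoms, P(M+2)/P(M) = C(n,1)·p^(n−1)q / p^n = n·q/p = n · 0.428/0.572.
n = 1.4965 × 0.572/0.428 = 2.00 ≈ 2

2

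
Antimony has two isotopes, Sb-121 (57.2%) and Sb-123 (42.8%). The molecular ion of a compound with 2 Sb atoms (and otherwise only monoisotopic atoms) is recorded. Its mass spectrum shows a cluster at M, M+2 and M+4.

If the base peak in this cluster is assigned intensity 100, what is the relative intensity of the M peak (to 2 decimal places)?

(0.572 + 0.428)^2 gives M 0.3272, M+2 0.4896, M+4 0.1832; the largest is M+2.
P(M+2) = C(2,1) × 0.572^1 × 0.428^1 = 2 × 0.5720 × 0.4280 = 0.489632 (base)
P(M) = C(2,0) × 0.572^2 × 0.428^0 = 1 × 0.327184 × 1.0000 = 0.327184
Relative intensity = 0.327184 / 0.489632 × 100 = 66.82

66.82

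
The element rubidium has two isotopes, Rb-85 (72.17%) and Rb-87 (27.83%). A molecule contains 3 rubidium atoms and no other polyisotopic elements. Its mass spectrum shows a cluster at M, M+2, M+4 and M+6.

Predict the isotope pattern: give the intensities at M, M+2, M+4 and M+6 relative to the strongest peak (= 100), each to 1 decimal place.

Each Rb atom is independently Rb-85 (p = 0.7217) or Rb-87 (q = 0.2783); the cluster is the binomial expansion (p + q)^3.
P(M) = 0.7217^3 = 0.375898
P(M+2) = 3 × 0.7217^2 × 0.2783^1 = 0.434858
P(M+4) = 3 × 0.7217^1 × 0.2783^2 = 0.167689
P(M+6) = 0.2783^3 = 0.021555
The M+2 peak is largest (0.434858); scaling to 100 gives 86.4 : 100.0 : 38.6 : 5.0.

86.4 : 100.0 : 38.6 : 5.0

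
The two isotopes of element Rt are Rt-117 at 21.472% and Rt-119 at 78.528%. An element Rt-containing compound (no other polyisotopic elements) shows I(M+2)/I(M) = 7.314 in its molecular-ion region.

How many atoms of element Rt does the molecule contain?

2

For n independent Rt atoms, I(M+2)/I(M) = n · (abundance Rt-119) / (abundance Rt-117) = n · 0.78528/0.21472.
n = 7.314 × 0.21472/0.78528 = 2.00 ≈ 2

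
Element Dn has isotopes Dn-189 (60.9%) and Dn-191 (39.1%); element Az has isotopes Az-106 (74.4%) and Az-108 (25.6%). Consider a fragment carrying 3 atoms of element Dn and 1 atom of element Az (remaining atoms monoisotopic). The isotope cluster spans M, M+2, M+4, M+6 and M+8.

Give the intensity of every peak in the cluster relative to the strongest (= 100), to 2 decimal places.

Element Dn pattern (n=3): 0.22586653 : 0.43504341 : 0.27931359 : 0.05977647
Element Az pattern (n=1): 0.7440 : 0.2560
Convolve the two distributions (both contribute in 2-u steps):
  M: 0.22586653×0.7440 = 0.168045
  M+2: 0.22586653×0.2560 + 0.43504341×0.7440 = 0.381494
  M+4: 0.43504341×0.2560 + 0.27931359×0.7440 = 0.319180
  M+6: 0.27931359×0.2560 + 0.05977647×0.7440 = 0.115978
  M+8: 0.05977647×0.2560 = 0.015303
Scale to base peak (0.381494) = 100: 44.05 : 100.00 : 83.67 : 30.40 : 4.01

44.05 : 100.00 : 83.67 : 30.40 : 4.01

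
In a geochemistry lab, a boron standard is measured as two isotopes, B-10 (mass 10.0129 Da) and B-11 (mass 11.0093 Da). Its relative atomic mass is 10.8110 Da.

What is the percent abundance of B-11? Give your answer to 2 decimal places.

Let x be the fractional abundance of B-10; then B-11 has abundance 1 − x.
10.0129·x + 11.0093·(1 − x) = 10.8110
(10.0129 − 11.0093)·x = 10.8110 − 11.0093
x = -0.1983 / -0.9964 = 0.19902 → 19.90% B-10, 80.10% B-11.

80.10%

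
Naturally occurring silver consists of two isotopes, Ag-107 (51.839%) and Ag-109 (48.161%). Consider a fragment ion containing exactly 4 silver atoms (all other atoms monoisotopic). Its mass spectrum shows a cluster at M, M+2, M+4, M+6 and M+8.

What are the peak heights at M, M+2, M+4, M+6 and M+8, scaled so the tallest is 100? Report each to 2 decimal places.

19.31 : 71.76 : 100.00 : 61.94 : 14.39

Each Ag atom is independently Ag-107 (p = 0.51839) or Ag-109 (q = 0.48161); the cluster is the binomial expansion (p + q)^4.
P(M) = 0.51839^4 = 0.072215
P(M+2) = 4 × 0.51839^3 × 0.48161^1 = 0.268365
P(M+4) = 6 × 0.51839^2 × 0.48161^2 = 0.373986
P(M+6) = 4 × 0.51839^1 × 0.48161^3 = 0.231634
P(M+8) = 0.48161^4 = 0.053800
The M+4 peak is largest (0.373986); scaling to 100 gives 19.31 : 71.76 : 100.00 : 61.94 : 14.39.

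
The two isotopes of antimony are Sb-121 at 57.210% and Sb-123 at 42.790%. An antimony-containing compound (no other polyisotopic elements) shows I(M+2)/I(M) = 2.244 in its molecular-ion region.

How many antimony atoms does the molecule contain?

For n independent Sb atoms, I(M+2)/I(M) = n · (abundance Sb-123) / (abundance Sb-121) = n · 0.42790/0.57210.
n = 2.244 × 0.57210/0.42790 = 3.00 ≈ 3

3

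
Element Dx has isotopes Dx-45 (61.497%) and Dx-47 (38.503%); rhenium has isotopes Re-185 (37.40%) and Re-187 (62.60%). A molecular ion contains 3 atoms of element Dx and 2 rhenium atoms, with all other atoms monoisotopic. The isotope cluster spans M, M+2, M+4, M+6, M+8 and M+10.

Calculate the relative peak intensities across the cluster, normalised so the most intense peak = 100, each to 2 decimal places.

9.74 : 50.91 : 100.00 : 92.00 : 40.10 : 6.70

Element Dx pattern (n=3): 0.23257434 : 0.43684129 : 0.2735044 : 0.05707997
Rhenium pattern (n=2): 0.139876 : 0.468248 : 0.391876
Convolve the two distributions (both contribute in 2-u steps):
  M: 0.23257434×0.139876 = 0.032532
  M+2: 0.23257434×0.468248 + 0.43684129×0.139876 = 0.170006
  M+4: 0.23257434×0.391876 + 0.43684129×0.468248 + 0.2735044×0.139876 = 0.333947
  M+6: 0.43684129×0.391876 + 0.2735044×0.468248 + 0.05707997×0.139876 = 0.307240
  M+8: 0.2735044×0.391876 + 0.05707997×0.468248 = 0.133907
  M+10: 0.05707997×0.391876 = 0.022368
Scale to base peak (0.333947) = 100: 9.74 : 50.91 : 100.00 : 92.00 : 40.10 : 6.70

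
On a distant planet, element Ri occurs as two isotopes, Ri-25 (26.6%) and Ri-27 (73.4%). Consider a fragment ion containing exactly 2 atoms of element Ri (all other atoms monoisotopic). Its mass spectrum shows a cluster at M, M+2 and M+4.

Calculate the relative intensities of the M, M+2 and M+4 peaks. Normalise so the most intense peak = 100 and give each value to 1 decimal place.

13.1 : 72.5 : 100.0

The 2 Ri atoms are independent, so intensities follow the terms of (0.266 + 0.734)^2.
P(M) = 0.266^2 = 0.070756
P(M+2) = 2 × 0.266^1 × 0.734^1 = 0.390488
P(M+4) = 0.734^2 = 0.538756
The M+4 peak is largest (0.538756); scaling to 100 gives 13.1 : 72.5 : 100.0.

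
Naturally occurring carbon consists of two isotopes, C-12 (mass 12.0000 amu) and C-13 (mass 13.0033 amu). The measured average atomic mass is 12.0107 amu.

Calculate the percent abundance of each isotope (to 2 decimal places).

Let x be the fractional abundance of C-12; then C-13 has abundance 1 − x.
12.0000·x + 13.0033·(1 − x) = 12.0107
(12.0000 − 13.0033)·x = 12.0107 − 13.0033
x = -0.9926 / -1.0033 = 0.98934 → 98.93% C-12, 1.07% C-13.

C-12: 98.93%, C-13: 1.07%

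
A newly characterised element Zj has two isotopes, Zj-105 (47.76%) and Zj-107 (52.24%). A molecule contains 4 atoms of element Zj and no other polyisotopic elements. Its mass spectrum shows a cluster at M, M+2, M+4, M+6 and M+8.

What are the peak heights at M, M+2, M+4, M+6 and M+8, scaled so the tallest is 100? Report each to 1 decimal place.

13.9 : 60.9 : 100.0 : 72.9 : 19.9

Each Zj atom is independently Zj-105 (p = 0.4776) or Zj-107 (q = 0.5224); the cluster is the binomial expansion (p + q)^4.
P(M) = 0.4776^4 = 0.052030
P(M+2) = 4 × 0.4776^3 × 0.5224^1 = 0.227644
P(M+4) = 6 × 0.4776^2 × 0.5224^2 = 0.373496
P(M+6) = 4 × 0.4776^1 × 0.5224^3 = 0.272354
P(M+8) = 0.5224^4 = 0.074475
The M+4 peak is largest (0.373496); scaling to 100 gives 13.9 : 60.9 : 100.0 : 72.9 : 19.9.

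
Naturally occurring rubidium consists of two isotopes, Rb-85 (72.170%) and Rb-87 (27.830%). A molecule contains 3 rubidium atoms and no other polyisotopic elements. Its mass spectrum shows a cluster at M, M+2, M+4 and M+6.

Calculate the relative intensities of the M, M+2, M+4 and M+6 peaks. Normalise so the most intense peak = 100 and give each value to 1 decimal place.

86.4 : 100.0 : 38.6 : 5.0

Expanding (0.72170 + 0.27830)^3:
P(M) = 0.72170^3 = 0.375898
P(M+2) = 3 × 0.72170^2 × 0.27830^1 = 0.434858
P(M+4) = 3 × 0.72170^1 × 0.27830^2 = 0.167689
P(M+6) = 0.27830^3 = 0.021555
The M+2 peak is largest (0.434858); scaling to 100 gives 86.4 : 100.0 : 38.6 : 5.0.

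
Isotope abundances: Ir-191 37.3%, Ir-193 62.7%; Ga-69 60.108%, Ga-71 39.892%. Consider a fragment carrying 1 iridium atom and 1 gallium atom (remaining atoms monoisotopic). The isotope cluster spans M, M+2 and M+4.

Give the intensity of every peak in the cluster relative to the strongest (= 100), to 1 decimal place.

Iridium pattern (n=1): 0.3730 : 0.6270
Gallium pattern (n=1): 0.60108 : 0.39892
Convolve the two distributions (both contribute in 2-u steps):
  M: 0.3730×0.60108 = 0.224203
  M+2: 0.3730×0.39892 + 0.6270×0.60108 = 0.525674
  M+4: 0.6270×0.39892 = 0.250123
Scale to base peak (0.525674) = 100: 42.7 : 100.0 : 47.6

42.7 : 100.0 : 47.6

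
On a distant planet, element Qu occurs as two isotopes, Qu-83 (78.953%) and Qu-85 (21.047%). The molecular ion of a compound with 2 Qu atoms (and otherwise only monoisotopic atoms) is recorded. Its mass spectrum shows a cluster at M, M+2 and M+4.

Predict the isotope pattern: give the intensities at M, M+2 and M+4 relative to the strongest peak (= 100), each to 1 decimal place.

Expanding (0.78953 + 0.21047)^2:
P(M) = 0.78953^2 = 0.623358
P(M+2) = 2 × 0.78953^1 × 0.21047^1 = 0.332345
P(M+4) = 0.21047^2 = 0.044298
The M peak is largest (0.623358); scaling to 100 gives 100.0 : 53.3 : 7.1.

100.0 : 53.3 : 7.1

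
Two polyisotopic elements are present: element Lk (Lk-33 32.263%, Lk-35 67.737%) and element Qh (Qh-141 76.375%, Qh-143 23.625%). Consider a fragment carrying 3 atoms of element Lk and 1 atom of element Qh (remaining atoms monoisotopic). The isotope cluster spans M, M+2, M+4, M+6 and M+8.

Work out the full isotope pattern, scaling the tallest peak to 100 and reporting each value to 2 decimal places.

Element Lk pattern (n=3): 0.03358259 : 0.21152257 : 0.44409708 : 0.31079776
Element Qh pattern (n=1): 0.76375 : 0.23625
Convolve the two distributions (both contribute in 2-u steps):
  M: 0.03358259×0.76375 = 0.025649
  M+2: 0.03358259×0.23625 + 0.21152257×0.76375 = 0.169484
  M+4: 0.21152257×0.23625 + 0.44409708×0.76375 = 0.389151
  M+6: 0.44409708×0.23625 + 0.31079776×0.76375 = 0.342290
  M+8: 0.31079776×0.23625 = 0.073426
Scale to base peak (0.389151) = 100: 6.59 : 43.55 : 100.00 : 87.96 : 18.87

6.59 : 43.55 : 100.00 : 87.96 : 18.87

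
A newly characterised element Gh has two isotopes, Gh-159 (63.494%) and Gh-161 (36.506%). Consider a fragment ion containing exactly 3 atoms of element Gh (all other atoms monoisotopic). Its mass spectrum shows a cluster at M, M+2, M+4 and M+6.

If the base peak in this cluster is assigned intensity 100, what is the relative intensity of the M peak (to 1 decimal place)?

58.0

(0.63494 + 0.36506)^3 gives M 0.2560, M+2 0.4415, M+4 0.2539, M+6 0.0487; the largest is M+2.
P(M+2) = C(3,1) × 0.63494^2 × 0.36506^1 = 3 × 0.4031488 × 0.36506 = 0.441521 (base)
P(M) = C(3,0) × 0.63494^3 × 0.36506^0 = 1 × 0.2559753 × 1.0000 = 0.255975
Relative intensity = 0.255975 / 0.441521 × 100 = 58.0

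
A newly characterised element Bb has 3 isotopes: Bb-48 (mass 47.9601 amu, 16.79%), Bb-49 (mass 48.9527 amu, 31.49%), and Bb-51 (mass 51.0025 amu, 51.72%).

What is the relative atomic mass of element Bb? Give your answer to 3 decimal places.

49.846 amu

Weight each isotope mass by its fractional abundance: 0.1679 × 47.9601 + 0.3149 × 48.9527 + 0.5172 × 51.0025
= 8.05250 + 15.41521 + 26.37849 = 49.84620 amu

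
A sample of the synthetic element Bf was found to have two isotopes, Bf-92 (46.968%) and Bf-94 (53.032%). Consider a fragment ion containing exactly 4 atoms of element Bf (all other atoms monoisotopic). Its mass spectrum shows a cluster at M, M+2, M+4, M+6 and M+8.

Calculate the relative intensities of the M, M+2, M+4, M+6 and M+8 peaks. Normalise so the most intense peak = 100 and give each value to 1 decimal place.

Expanding (0.46968 + 0.53032)^4:
P(M) = 0.46968^4 = 0.048664
P(M+2) = 4 × 0.46968^3 × 0.53032^1 = 0.219788
P(M+4) = 6 × 0.46968^2 × 0.53032^2 = 0.372247
P(M+6) = 4 × 0.46968^1 × 0.53032^3 = 0.280205
P(M+8) = 0.53032^4 = 0.079096
The M+4 peak is largest (0.372247); scaling to 100 gives 13.1 : 59.0 : 100.0 : 75.3 : 21.2.

13.1 : 59.0 : 100.0 : 75.3 : 21.2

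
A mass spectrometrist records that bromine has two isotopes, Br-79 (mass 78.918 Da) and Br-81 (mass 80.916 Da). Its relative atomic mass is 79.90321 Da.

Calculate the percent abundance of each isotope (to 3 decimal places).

With x = fraction of Br-79 (so Br-81 is 1 − x):
78.918·x + 80.916·(1 − x) = 79.90321
(78.918 − 80.916)·x = 79.90321 − 80.916
x = -1.01279 / -1.998 = 0.50690 → 50.690% Br-79, 49.310% Br-81.

Br-79: 50.690%, Br-81: 49.310%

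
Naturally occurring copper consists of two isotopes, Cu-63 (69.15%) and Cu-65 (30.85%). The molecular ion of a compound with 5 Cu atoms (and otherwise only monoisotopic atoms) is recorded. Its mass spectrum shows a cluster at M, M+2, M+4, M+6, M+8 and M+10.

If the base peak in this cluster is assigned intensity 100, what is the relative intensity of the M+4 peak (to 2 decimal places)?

(0.6915 + 0.3085)^5 gives M 0.1581, M+2 0.3527, M+4 0.3147, M+6 0.1404, M+8 0.0313, M+10 0.0028; the largest is M+2.
P(M+2) = C(5,1) × 0.6915^4 × 0.3085^1 = 5 × 0.2286487 × 0.3085 = 0.352691 (base)
P(M+4) = C(5,2) × 0.6915^3 × 0.3085^2 = 10 × 0.33065611 × 0.09517225 = 0.314693
Relative intensity = 0.314693 / 0.352691 × 100 = 89.23

89.23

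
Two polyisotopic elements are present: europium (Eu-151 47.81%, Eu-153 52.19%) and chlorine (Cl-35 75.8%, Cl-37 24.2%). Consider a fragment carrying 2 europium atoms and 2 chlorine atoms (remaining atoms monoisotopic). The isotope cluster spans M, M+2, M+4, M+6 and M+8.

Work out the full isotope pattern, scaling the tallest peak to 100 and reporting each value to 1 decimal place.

Europium pattern (n=2): 0.22857961 : 0.49904078 : 0.27237961
Chlorine pattern (n=2): 0.574564 : 0.366872 : 0.058564
Convolve the two distributions (both contribute in 2-u steps):
  M: 0.22857961×0.574564 = 0.131334
  M+2: 0.22857961×0.366872 + 0.49904078×0.574564 = 0.370590
  M+4: 0.22857961×0.058564 + 0.49904078×0.366872 + 0.27237961×0.574564 = 0.352970
  M+6: 0.49904078×0.058564 + 0.27237961×0.366872 = 0.129154
  M+8: 0.27237961×0.058564 = 0.015952
Scale to base peak (0.370590) = 100: 35.4 : 100.0 : 95.2 : 34.9 : 4.3

35.4 : 100.0 : 95.2 : 34.9 : 4.3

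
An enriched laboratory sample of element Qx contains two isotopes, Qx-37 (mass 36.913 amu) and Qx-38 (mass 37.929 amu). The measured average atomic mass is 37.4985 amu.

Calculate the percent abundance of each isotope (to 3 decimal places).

Qx-37: 42.372%, Qx-38: 57.628%

Let x be the fractional abundance of Qx-37; then Qx-38 has abundance 1 − x.
36.913·x + 37.929·(1 − x) = 37.4985
(36.913 − 37.929)·x = 37.4985 − 37.929
x = -0.4305 / -1.016 = 0.42372 → 42.372% Qx-37, 57.628% Qx-38.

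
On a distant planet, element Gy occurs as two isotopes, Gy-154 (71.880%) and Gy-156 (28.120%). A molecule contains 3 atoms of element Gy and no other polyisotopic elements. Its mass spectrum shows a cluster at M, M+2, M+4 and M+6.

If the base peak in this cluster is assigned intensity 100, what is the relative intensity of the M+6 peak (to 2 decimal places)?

5.10

Binomial terms of (0.71880 + 0.28120)^3: M 0.3714, M+2 0.4359, M+4 0.1705, M+6 0.0222 → M+2 is the base peak.
P(M+2) = C(3,1) × 0.71880^2 × 0.28120^1 = 3 × 0.51667344 × 0.2812 = 0.435866 (base)
P(M+6) = C(3,3) × 0.71880^0 × 0.28120^3 = 1 × 1.0000 × 0.02223545 = 0.022235
Relative intensity = 0.022235 / 0.435866 × 100 = 5.10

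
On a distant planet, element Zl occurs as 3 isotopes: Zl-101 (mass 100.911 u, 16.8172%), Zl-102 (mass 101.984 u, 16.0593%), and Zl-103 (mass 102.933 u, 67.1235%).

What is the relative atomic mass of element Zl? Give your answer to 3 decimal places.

102.441 u

Average mass = Σ (abundance × isotope mass) = 0.168172 × 100.911 + 0.160593 × 101.984 + 0.671235 × 102.933
= 16.9704 + 16.3779 + 69.0922 = 102.4405 u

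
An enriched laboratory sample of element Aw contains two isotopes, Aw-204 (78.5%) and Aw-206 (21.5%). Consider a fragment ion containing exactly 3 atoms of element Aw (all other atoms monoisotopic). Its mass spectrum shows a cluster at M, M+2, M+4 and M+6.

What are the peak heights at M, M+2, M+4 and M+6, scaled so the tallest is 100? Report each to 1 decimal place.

Expanding (0.785 + 0.215)^3:
P(M) = 0.785^3 = 0.483737
P(M+2) = 3 × 0.785^2 × 0.215^1 = 0.397465
P(M+4) = 3 × 0.785^1 × 0.215^2 = 0.108860
P(M+6) = 0.215^3 = 0.009938
The M peak is largest (0.483737); scaling to 100 gives 100.0 : 82.2 : 22.5 : 2.1.

100.0 : 82.2 : 22.5 : 2.1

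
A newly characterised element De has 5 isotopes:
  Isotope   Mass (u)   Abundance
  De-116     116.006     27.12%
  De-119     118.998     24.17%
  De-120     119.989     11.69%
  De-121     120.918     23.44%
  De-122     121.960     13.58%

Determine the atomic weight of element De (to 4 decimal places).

119.1547 u

Ar = Σ fᵢ·mᵢ = 0.2712 × 116.006 + 0.2417 × 118.998 + 0.1169 × 119.989 + 0.2344 × 120.918 + 0.1358 × 121.960
= 31.46083 + 28.76182 + 14.02671 + 28.34318 + 16.56217 = 119.15471 u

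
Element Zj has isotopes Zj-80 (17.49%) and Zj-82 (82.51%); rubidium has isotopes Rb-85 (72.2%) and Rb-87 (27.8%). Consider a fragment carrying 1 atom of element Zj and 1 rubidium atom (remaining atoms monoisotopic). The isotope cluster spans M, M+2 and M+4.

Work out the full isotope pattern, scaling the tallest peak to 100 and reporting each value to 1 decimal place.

19.6 : 100.0 : 35.6

Element Zj pattern (n=1): 0.1749 : 0.8251
Rubidium pattern (n=1): 0.7220 : 0.2780
Convolve the two distributions (both contribute in 2-u steps):
  M: 0.1749×0.7220 = 0.126278
  M+2: 0.1749×0.2780 + 0.8251×0.7220 = 0.644344
  M+4: 0.8251×0.2780 = 0.229378
Scale to base peak (0.644344) = 100: 19.6 : 100.0 : 35.6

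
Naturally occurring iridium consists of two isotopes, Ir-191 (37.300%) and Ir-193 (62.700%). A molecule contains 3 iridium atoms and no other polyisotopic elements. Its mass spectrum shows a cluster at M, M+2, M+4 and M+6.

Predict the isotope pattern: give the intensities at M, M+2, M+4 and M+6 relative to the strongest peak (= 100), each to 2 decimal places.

11.80 : 59.49 : 100.00 : 56.03

The 3 Ir atoms are independent, so intensities follow the terms of (0.37300 + 0.62700)^3.
P(M) = 0.37300^3 = 0.051895
P(M+2) = 3 × 0.37300^2 × 0.62700^1 = 0.261702
P(M+4) = 3 × 0.37300^1 × 0.62700^2 = 0.439911
P(M+6) = 0.62700^3 = 0.246492
The M+4 peak is largest (0.439911); scaling to 100 gives 11.80 : 59.49 : 100.00 : 56.03.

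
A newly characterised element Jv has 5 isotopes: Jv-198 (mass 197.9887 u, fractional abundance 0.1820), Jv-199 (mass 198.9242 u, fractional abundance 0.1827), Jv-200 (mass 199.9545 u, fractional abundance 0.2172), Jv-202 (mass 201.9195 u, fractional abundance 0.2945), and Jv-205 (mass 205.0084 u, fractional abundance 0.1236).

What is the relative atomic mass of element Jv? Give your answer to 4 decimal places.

Weight each isotope mass by its fractional abundance: 0.1820 × 197.9887 + 0.1827 × 198.9242 + 0.2172 × 199.9545 + 0.2945 × 201.9195 + 0.1236 × 205.0084
= 36.03394 + 36.34345 + 43.43012 + 59.46529 + 25.33904 = 200.61184 u

200.6118 u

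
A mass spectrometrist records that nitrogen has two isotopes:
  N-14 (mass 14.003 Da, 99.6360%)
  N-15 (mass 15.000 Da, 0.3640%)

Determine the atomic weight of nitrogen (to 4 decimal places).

Average mass = Σ (abundance × isotope mass) = 0.996360 × 14.003 + 0.003640 × 15.000
= 13.95203 + 0.05460 = 14.00663 Da

14.0066 Da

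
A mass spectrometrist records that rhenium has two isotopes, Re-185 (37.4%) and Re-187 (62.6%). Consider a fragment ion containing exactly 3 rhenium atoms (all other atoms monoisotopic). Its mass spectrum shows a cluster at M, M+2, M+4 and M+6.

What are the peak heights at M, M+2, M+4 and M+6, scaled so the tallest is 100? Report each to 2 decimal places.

11.90 : 59.74 : 100.00 : 55.79

The 3 Re atoms are independent, so intensities follow the terms of (0.374 + 0.626)^3.
P(M) = 0.374^3 = 0.052314
P(M+2) = 3 × 0.374^2 × 0.626^1 = 0.262687
P(M+4) = 3 × 0.374^1 × 0.626^2 = 0.439685
P(M+6) = 0.626^3 = 0.245314
The M+4 peak is largest (0.439685); scaling to 100 gives 11.90 : 59.74 : 100.00 : 55.79.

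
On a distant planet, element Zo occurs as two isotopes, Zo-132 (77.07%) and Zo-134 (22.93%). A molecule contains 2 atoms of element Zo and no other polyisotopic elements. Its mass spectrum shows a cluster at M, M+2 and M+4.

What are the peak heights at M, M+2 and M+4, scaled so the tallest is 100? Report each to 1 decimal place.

The 2 Zo atoms are independent, so intensities follow the terms of (0.7707 + 0.2293)^2.
P(M) = 0.7707^2 = 0.593978
P(M+2) = 2 × 0.7707^1 × 0.2293^1 = 0.353443
P(M+4) = 0.2293^2 = 0.052578
The M peak is largest (0.593978); scaling to 100 gives 100.0 : 59.5 : 8.9.

100.0 : 59.5 : 8.9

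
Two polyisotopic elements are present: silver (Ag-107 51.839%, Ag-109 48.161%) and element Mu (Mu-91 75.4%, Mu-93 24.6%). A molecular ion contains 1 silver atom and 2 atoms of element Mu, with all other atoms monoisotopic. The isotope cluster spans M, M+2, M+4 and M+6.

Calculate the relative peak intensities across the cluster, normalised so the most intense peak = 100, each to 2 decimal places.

Silver pattern (n=1): 0.51839 : 0.48161
Element Mu pattern (n=2): 0.568516 : 0.370968 : 0.060516
Convolve the two distributions (both contribute in 2-u steps):
  M: 0.51839×0.568516 = 0.294713
  M+2: 0.51839×0.370968 + 0.48161×0.568516 = 0.466109
  M+4: 0.51839×0.060516 + 0.48161×0.370968 = 0.210033
  M+6: 0.48161×0.060516 = 0.029145
Scale to base peak (0.466109) = 100: 63.23 : 100.00 : 45.06 : 6.25

63.23 : 100.00 : 45.06 : 6.25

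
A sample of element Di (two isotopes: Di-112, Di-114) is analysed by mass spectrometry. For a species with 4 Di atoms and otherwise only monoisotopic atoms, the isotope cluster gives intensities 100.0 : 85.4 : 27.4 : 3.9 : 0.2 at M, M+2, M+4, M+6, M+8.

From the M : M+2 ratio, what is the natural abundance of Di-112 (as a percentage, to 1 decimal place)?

82.4%

Write p for the Di-112 fraction. I(M+2)/I(M) = [C(4,1)·p^3·(1−p)] / p^4 = 4·(1−p)/p = 85.4/100.0 = 0.8540
(1−p)/p = 0.8540/4 = 0.2135  ⇒  p = 1/(1 + 0.2135) = 0.8241
Di-112: 82.4%, Di-114: 17.6%.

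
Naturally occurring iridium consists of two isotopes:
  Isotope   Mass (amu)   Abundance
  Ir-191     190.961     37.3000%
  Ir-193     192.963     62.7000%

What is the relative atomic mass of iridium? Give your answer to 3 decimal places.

Weight each isotope mass by its fractional abundance: 0.373000 × 190.961 + 0.627000 × 192.963
= 71.2285 + 120.9878 = 192.2163 amu

192.216 amu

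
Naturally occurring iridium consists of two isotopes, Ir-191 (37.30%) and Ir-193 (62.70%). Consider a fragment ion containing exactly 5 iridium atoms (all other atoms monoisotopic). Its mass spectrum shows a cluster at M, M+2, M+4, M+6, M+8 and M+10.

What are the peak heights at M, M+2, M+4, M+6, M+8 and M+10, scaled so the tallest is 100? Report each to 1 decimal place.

2.1 : 17.7 : 59.5 : 100.0 : 84.0 : 28.3

Each Ir atom is independently Ir-191 (p = 0.3730) or Ir-193 (q = 0.6270); the cluster is the binomial expansion (p + q)^5.
P(M) = 0.3730^5 = 0.007220
P(M+2) = 5 × 0.3730^4 × 0.6270^1 = 0.060684
P(M+4) = 10 × 0.3730^3 × 0.6270^2 = 0.204015
P(M+6) = 10 × 0.3730^2 × 0.6270^3 = 0.342942
P(M+8) = 5 × 0.3730^1 × 0.6270^4 = 0.288237
P(M+10) = 0.6270^5 = 0.096903
The M+6 peak is largest (0.342942); scaling to 100 gives 2.1 : 17.7 : 59.5 : 100.0 : 84.0 : 28.3.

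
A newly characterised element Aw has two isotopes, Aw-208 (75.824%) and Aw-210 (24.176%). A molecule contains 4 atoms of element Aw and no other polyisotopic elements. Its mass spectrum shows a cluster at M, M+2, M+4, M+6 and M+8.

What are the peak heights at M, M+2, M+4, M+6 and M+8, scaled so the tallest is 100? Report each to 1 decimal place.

78.4 : 100.0 : 47.8 : 10.2 : 0.8

The 4 Aw atoms are independent, so intensities follow the terms of (0.75824 + 0.24176)^4.
P(M) = 0.75824^4 = 0.330542
P(M+2) = 4 × 0.75824^3 × 0.24176^1 = 0.421565
P(M+4) = 6 × 0.75824^2 × 0.24176^2 = 0.201620
P(M+6) = 4 × 0.75824^1 × 0.24176^3 = 0.042857
P(M+8) = 0.24176^4 = 0.003416
The M+2 peak is largest (0.421565); scaling to 100 gives 78.4 : 100.0 : 47.8 : 10.2 : 0.8.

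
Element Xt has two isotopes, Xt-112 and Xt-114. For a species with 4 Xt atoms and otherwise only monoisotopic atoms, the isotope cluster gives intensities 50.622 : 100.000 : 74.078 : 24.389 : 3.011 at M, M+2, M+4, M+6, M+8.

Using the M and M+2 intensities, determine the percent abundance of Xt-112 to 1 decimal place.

66.9%

Let p = fractional abundance of Xt-112. I(M+2)/I(M) = [C(4,1)·p^3·(1−p)] / p^4 = 4·(1−p)/p = 100.000/50.622 = 1.9754
(1−p)/p = 1.9754/4 = 0.4939  ⇒  p = 1/(1 + 0.4939) = 0.6694
Xt-112: 66.9%, Xt-114: 33.1%.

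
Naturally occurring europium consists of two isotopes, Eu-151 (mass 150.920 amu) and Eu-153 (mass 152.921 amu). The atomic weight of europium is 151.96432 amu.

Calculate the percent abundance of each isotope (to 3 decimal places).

Eu-151: 47.810%, Eu-153: 52.190%

With x = fraction of Eu-151 (so Eu-153 is 1 − x):
150.920·x + 152.921·(1 − x) = 151.96432
(150.920 − 152.921)·x = 151.96432 − 152.921
x = -0.95668 / -2.001 = 0.47810 → 47.810% Eu-151, 52.190% Eu-153.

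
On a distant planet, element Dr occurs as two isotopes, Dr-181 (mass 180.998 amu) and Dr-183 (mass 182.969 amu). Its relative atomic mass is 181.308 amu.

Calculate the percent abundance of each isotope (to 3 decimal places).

With x = fraction of Dr-181 (so Dr-183 is 1 − x):
180.998·x + 182.969·(1 − x) = 181.308
(180.998 − 182.969)·x = 181.308 − 182.969
x = -1.661 / -1.971 = 0.84272 → 84.272% Dr-181, 15.728% Dr-183.

Dr-181: 84.272%, Dr-183: 15.728%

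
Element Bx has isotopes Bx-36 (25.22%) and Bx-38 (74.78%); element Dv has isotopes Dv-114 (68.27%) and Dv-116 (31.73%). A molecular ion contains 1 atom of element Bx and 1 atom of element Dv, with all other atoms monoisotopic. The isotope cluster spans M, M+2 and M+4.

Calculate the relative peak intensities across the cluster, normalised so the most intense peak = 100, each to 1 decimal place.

Element Bx pattern (n=1): 0.2522 : 0.7478
Element Dv pattern (n=1): 0.6827 : 0.3173
Convolve the two distributions (both contribute in 2-u steps):
  M: 0.2522×0.6827 = 0.172177
  M+2: 0.2522×0.3173 + 0.7478×0.6827 = 0.590546
  M+4: 0.7478×0.3173 = 0.237277
Scale to base peak (0.590546) = 100: 29.2 : 100.0 : 40.2

29.2 : 100.0 : 40.2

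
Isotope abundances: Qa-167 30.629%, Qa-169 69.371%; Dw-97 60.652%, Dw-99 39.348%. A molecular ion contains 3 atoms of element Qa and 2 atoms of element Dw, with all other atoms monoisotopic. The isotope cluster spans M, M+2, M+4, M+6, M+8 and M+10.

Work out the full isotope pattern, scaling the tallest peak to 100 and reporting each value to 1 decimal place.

Element Qa pattern (n=3): 0.02873416 : 0.19523822 : 0.44219109 : 0.33383654
Element Dw pattern (n=2): 0.36786651 : 0.47730698 : 0.15482651
Convolve the two distributions (both contribute in 2-u steps):
  M: 0.02873416×0.36786651 = 0.010570
  M+2: 0.02873416×0.47730698 + 0.19523822×0.36786651 = 0.085537
  M+4: 0.02873416×0.15482651 + 0.19523822×0.47730698 + 0.44219109×0.36786651 = 0.260305
  M+6: 0.19523822×0.15482651 + 0.44219109×0.47730698 + 0.33383654×0.36786651 = 0.364096
  M+8: 0.44219109×0.15482651 + 0.33383654×0.47730698 = 0.227805
  M+10: 0.33383654×0.15482651 = 0.051687
Scale to base peak (0.364096) = 100: 2.9 : 23.5 : 71.5 : 100.0 : 62.6 : 14.2

2.9 : 23.5 : 71.5 : 100.0 : 62.6 : 14.2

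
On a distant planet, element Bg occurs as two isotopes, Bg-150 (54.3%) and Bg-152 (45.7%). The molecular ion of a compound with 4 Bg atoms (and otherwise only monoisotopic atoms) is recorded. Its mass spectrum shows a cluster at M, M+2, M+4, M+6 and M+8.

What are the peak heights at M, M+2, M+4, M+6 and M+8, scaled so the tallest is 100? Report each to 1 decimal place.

The 4 Bg atoms are independent, so intensities follow the terms of (0.543 + 0.457)^4.
P(M) = 0.543^4 = 0.086936
P(M+2) = 4 × 0.543^3 × 0.457^1 = 0.292668
P(M+4) = 6 × 0.543^2 × 0.457^2 = 0.369474
P(M+6) = 4 × 0.543^1 × 0.457^3 = 0.207304
P(M+8) = 0.457^4 = 0.043618
The M+4 peak is largest (0.369474); scaling to 100 gives 23.5 : 79.2 : 100.0 : 56.1 : 11.8.

23.5 : 79.2 : 100.0 : 56.1 : 11.8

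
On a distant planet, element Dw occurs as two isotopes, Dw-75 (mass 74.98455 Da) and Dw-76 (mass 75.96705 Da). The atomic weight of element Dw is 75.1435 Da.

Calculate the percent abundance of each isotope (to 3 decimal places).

With x = fraction of Dw-75 (so Dw-76 is 1 − x):
74.98455·x + 75.96705·(1 − x) = 75.1435
(74.98455 − 75.96705)·x = 75.1435 − 75.96705
x = -0.82355 / -0.98250 = 0.83822 → 83.822% Dw-75, 16.178% Dw-76.

Dw-75: 83.822%, Dw-76: 16.178%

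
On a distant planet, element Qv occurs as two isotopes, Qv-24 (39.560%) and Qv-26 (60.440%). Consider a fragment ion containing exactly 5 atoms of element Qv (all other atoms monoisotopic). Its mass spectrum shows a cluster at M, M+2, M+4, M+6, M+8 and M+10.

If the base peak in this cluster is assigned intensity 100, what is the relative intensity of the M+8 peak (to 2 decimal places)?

76.39

Binomial terms of (0.39560 + 0.60440)^5: M 0.0097, M+2 0.0740, M+4 0.2262, M+6 0.3455, M+8 0.2640, M+10 0.0807 → M+6 is the base peak.
P(M+6) = C(5,3) × 0.39560^2 × 0.60440^3 = 10 × 0.15649936 × 0.22078693 = 0.345530 (base)
P(M+8) = C(5,4) × 0.39560^1 × 0.60440^4 = 5 × 0.3956 × 0.13344362 = 0.263951
Relative intensity = 0.263951 / 0.345530 × 100 = 76.39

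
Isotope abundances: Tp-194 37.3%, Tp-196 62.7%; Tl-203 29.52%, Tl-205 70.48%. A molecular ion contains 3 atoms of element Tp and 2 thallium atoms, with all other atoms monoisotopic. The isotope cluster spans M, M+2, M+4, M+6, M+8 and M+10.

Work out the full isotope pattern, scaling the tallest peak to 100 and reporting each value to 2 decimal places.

Element Tp pattern (n=3): 0.05189512 : 0.26170165 : 0.43991135 : 0.24649188
Thallium pattern (n=2): 0.08714304 : 0.41611392 : 0.49674304
Convolve the two distributions (both contribute in 2-u steps):
  M: 0.05189512×0.08714304 = 0.004522
  M+2: 0.05189512×0.41611392 + 0.26170165×0.08714304 = 0.044400
  M+4: 0.05189512×0.49674304 + 0.26170165×0.41611392 + 0.43991135×0.08714304 = 0.173011
  M+6: 0.26170165×0.49674304 + 0.43991135×0.41611392 + 0.24649188×0.08714304 = 0.334532
  M+8: 0.43991135×0.49674304 + 0.24649188×0.41611392 = 0.321092
  M+10: 0.24649188×0.49674304 = 0.122443
Scale to base peak (0.334532) = 100: 1.35 : 13.27 : 51.72 : 100.00 : 95.98 : 36.60

1.35 : 13.27 : 51.72 : 100.00 : 95.98 : 36.60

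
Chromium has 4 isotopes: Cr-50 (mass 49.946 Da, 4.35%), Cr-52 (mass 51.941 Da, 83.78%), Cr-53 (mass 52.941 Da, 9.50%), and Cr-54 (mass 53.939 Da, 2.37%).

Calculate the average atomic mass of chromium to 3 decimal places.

The abundance-weighted mean is 0.0435 × 49.946 + 0.8378 × 51.941 + 0.0950 × 52.941 + 0.0237 × 53.939
= 2.1727 + 43.5162 + 5.0294 + 1.2784 = 51.9967 Da

51.997 Da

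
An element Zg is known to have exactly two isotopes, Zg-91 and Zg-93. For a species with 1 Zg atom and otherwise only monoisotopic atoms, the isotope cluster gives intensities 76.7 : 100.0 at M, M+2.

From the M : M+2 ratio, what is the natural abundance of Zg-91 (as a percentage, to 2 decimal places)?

43.41%

If p is the fraction of Zg that is Zg-91, then I(M+2)/I(M) = [C(1,1)·p^0·(1−p)] / p^1 = 1·(1−p)/p = 100.0/76.7 = 1.3038
(1−p)/p = 1.3038/1 = 1.3038  ⇒  p = 1/(1 + 1.3038) = 0.4341
Zg-91: 43.41%, Zg-93: 56.59%.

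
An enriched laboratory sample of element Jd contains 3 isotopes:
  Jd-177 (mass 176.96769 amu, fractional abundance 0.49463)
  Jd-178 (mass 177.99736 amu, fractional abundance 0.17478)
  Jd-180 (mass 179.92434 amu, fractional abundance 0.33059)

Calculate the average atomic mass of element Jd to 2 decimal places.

Weight each isotope mass by its fractional abundance: 0.49463 × 176.96769 + 0.17478 × 177.99736 + 0.33059 × 179.92434
= 87.533529 + 31.110379 + 59.481188 = 178.125096 amu

178.13 amu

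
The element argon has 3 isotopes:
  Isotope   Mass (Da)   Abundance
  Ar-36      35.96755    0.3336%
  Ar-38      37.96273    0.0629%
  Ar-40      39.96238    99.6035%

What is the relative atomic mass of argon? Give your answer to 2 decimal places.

39.95 Da

The abundance-weighted mean is 0.003336 × 35.96755 + 0.000629 × 37.96273 + 0.996035 × 39.96238
= 0.119988 + 0.023879 + 39.803929 = 39.947796 Da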